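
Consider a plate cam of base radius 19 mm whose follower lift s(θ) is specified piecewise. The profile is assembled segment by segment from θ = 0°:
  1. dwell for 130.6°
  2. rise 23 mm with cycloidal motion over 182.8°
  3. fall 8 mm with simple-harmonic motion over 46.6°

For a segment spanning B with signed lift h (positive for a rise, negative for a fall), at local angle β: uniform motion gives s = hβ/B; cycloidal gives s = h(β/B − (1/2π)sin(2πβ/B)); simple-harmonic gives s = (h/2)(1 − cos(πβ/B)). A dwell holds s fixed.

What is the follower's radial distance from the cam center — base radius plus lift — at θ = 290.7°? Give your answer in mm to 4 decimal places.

seg 1 [0°–130.6°] dwell: s stays 0.0000
seg 2 [130.6°–313.4°] cycloidal, h=23: θ=290.7° here. β=160.1, B=182.8. 23·(0.8758 − sin(2π·0.8758)/(2π)) = 22.7189 → s = 22.7189
radial distance = base radius + s = 19 + 22.7189 = 41.7189

41.7189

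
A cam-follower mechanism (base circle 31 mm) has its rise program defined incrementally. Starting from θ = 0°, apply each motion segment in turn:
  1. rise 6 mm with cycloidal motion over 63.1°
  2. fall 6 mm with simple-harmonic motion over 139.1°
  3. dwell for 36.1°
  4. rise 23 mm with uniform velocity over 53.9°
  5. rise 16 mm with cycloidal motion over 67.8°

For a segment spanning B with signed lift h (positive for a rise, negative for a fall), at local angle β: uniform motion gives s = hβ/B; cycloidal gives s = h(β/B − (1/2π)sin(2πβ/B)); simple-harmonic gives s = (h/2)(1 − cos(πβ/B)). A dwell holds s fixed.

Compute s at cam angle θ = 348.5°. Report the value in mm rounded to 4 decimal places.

seg 1 [0°–63.1°] cycloidal, h=6: full span → s += 6 → s = 6.0000
seg 2 [63.1°–202.2°] simple-harmonic, h=-6: full span → s += -6 → s = 0.0000
seg 3 [202.2°–238.3°] dwell: s stays 0.0000
seg 4 [238.3°–292.2°] uniform, h=23: full span → s += 23 → s = 23.0000
seg 5 [292.2°–360°] cycloidal, h=16: θ=348.5° here. β=56.3, B=67.8. 16·(0.8304 − sin(2π·0.8304)/(2π)) = 15.5147 → s = 38.5147

38.5147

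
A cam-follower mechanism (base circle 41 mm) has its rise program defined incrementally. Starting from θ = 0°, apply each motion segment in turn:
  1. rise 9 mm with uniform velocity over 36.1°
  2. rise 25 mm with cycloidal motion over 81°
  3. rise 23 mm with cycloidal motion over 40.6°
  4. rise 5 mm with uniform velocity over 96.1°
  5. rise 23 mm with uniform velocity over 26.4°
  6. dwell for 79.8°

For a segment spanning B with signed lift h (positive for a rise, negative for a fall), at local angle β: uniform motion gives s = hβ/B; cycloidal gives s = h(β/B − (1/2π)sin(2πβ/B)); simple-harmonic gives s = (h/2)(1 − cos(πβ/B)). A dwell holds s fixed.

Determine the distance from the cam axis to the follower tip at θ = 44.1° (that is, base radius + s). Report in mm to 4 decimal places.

seg 1 [0°–36.1°] uniform, h=9: full span → s += 9 → s = 9.0000
seg 2 [36.1°–117.1°] cycloidal, h=25: θ=44.1° here. β=8, B=81. 25·(0.0988 − sin(2π·0.0988)/(2π)) = 0.1555 → s = 9.1555
radial distance = base radius + s = 41 + 9.1555 = 50.1555

50.1555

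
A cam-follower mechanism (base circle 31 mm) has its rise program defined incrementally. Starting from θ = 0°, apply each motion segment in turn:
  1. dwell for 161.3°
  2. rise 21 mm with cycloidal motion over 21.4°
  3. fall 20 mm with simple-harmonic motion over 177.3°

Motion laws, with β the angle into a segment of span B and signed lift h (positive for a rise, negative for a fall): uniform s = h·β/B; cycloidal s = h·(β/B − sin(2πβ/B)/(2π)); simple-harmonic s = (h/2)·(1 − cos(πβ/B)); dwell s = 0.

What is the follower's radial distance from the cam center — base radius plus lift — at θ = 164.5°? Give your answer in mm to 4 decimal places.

seg 1 [0°–161.3°] dwell: s stays 0.0000
seg 2 [161.3°–182.7°] cycloidal, h=21: θ=164.5° here. β=3.2, B=21.4. 21·(0.1495 − sin(2π·0.1495)/(2π)) = 0.4420 → s = 0.4420
radial distance = base radius + s = 31 + 0.4420 = 31.4420

31.4420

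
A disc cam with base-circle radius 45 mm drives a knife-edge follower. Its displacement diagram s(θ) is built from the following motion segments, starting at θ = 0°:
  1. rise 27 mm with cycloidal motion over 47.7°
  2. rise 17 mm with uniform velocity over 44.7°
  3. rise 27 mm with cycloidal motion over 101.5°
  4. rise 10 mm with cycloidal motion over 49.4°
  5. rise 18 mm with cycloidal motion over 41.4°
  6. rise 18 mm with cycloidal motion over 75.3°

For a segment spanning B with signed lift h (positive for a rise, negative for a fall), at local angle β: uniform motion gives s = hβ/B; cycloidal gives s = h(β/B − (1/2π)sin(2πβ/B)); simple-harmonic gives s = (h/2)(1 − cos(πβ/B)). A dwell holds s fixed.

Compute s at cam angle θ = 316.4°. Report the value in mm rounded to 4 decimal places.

seg 1 [0°–47.7°] cycloidal, h=27: full span → s += 27 → s = 27.0000
seg 2 [47.7°–92.4°] uniform, h=17: full span → s += 17 → s = 44.0000
seg 3 [92.4°–193.9°] cycloidal, h=27: full span → s += 27 → s = 71.0000
seg 4 [193.9°–243.3°] cycloidal, h=10: full span → s += 10 → s = 81.0000
seg 5 [243.3°–284.7°] cycloidal, h=18: full span → s += 18 → s = 99.0000
seg 6 [284.7°–360°] cycloidal, h=18: θ=316.4° here. β=31.7, B=75.3. 18·(0.4210 − sin(2π·0.4210)/(2π)) = 6.2131 → s = 105.2131

105.2131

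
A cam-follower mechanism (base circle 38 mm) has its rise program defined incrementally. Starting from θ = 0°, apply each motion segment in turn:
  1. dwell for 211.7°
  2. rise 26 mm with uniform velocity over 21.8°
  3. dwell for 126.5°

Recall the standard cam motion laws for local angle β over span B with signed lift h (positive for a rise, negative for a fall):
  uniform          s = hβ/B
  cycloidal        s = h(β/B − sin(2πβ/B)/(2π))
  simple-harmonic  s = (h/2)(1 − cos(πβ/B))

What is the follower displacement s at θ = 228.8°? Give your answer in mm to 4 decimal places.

seg 1 [0°–211.7°] dwell: s stays 0.0000
seg 2 [211.7°–233.5°] uniform, h=26: θ=228.8° here. β=17.1, B=21.8. 26·17.1/21.8 = 20.3945 → s = 20.3945

20.3945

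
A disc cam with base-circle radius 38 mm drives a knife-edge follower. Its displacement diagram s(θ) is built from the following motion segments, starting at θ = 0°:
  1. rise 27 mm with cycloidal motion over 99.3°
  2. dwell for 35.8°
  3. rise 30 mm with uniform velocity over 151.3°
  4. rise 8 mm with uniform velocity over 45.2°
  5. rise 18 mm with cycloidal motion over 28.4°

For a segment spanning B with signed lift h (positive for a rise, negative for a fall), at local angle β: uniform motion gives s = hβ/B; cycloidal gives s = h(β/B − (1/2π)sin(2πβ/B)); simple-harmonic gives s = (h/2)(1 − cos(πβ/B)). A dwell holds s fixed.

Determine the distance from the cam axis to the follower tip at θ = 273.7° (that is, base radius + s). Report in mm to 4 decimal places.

seg 1 [0°–99.3°] cycloidal, h=27: full span → s += 27 → s = 27.0000
seg 2 [99.3°–135.1°] dwell: s stays 27.0000
seg 3 [135.1°–286.4°] uniform, h=30: θ=273.7° here. β=138.6, B=151.3. 30·138.6/151.3 = 27.4818 → s = 54.4818
radial distance = base radius + s = 38 + 54.4818 = 92.4818

92.4818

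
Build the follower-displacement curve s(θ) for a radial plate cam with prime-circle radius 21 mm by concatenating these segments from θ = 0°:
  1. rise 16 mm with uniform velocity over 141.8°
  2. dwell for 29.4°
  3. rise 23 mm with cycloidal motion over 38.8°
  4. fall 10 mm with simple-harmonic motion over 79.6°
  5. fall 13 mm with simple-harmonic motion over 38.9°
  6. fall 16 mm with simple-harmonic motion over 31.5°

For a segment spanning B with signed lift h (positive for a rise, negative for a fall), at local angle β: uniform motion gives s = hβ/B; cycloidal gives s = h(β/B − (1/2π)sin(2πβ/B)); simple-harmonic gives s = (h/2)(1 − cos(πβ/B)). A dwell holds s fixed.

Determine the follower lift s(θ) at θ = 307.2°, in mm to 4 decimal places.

seg 1 [0°–141.8°] uniform, h=16: full span → s += 16 → s = 16.0000
seg 2 [141.8°–171.2°] dwell: s stays 16.0000
seg 3 [171.2°–210°] cycloidal, h=23: full span → s += 23 → s = 39.0000
seg 4 [210°–289.6°] simple-harmonic, h=-10: full span → s += -10 → s = 29.0000
seg 5 [289.6°–328.5°] simple-harmonic, h=-13: θ=307.2° here. β=17.6, B=38.9. -13/2·(1 − cos(π·0.4524)) = -5.5325 → s = 23.4675

23.4675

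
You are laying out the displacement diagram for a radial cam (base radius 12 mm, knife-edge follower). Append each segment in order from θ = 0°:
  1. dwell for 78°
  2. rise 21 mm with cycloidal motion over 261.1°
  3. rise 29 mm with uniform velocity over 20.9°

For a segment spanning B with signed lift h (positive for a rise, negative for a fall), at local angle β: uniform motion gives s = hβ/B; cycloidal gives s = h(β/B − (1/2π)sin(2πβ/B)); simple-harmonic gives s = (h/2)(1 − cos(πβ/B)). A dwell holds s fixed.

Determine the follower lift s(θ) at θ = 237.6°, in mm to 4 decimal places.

seg 1 [0°–78°] dwell: s stays 0.0000
seg 2 [78°–339.1°] cycloidal, h=21: θ=237.6° here. β=159.6, B=261.1. 21·(0.6113 − sin(2π·0.6113)/(2π)) = 14.9872 → s = 14.9872

14.9872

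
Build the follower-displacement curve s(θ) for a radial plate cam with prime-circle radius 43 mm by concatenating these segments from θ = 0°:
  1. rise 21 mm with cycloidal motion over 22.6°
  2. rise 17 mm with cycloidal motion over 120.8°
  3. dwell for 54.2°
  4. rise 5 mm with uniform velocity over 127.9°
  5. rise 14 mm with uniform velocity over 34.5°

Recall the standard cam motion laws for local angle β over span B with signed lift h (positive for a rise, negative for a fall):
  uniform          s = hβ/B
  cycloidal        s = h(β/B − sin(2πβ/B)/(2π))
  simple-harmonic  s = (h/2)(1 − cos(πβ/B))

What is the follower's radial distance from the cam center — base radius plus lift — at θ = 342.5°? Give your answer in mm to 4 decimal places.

seg 1 [0°–22.6°] cycloidal, h=21: full span → s += 21 → s = 21.0000
seg 2 [22.6°–143.4°] cycloidal, h=17: full span → s += 17 → s = 38.0000
seg 3 [143.4°–197.6°] dwell: s stays 38.0000
seg 4 [197.6°–325.5°] uniform, h=5: full span → s += 5 → s = 43.0000
seg 5 [325.5°–360°] uniform, h=14: θ=342.5° here. β=17, B=34.5. 14·17/34.5 = 6.8986 → s = 49.8986
radial distance = base radius + s = 43 + 49.8986 = 92.8986

92.8986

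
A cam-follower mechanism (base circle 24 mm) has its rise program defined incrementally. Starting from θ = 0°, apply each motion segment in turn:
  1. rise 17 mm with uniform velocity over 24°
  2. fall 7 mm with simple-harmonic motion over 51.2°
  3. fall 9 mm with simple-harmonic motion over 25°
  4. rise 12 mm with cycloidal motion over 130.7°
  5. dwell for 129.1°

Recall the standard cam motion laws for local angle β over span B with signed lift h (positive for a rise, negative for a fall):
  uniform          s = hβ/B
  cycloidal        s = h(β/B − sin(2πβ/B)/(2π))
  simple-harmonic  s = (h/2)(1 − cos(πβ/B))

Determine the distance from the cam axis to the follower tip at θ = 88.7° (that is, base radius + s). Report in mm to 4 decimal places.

seg 1 [0°–24°] uniform, h=17: full span → s += 17 → s = 17.0000
seg 2 [24°–75.2°] simple-harmonic, h=-7: full span → s += -7 → s = 10.0000
seg 3 [75.2°–100.2°] simple-harmonic, h=-9: θ=88.7° here. β=13.5, B=25. -9/2·(1 − cos(π·0.5400)) = -5.0640 → s = 4.9360
radial distance = base radius + s = 24 + 4.9360 = 28.9360

28.9360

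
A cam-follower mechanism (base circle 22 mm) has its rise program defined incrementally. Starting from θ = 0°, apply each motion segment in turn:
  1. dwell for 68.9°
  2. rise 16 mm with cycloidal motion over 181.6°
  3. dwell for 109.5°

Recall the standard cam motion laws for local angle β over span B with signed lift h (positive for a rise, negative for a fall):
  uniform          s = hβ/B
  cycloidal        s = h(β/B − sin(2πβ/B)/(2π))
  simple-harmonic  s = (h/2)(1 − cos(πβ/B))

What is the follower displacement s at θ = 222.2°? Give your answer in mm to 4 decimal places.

seg 1 [0°–68.9°] dwell: s stays 0.0000
seg 2 [68.9°–250.5°] cycloidal, h=16: θ=222.2° here. β=153.3, B=181.6. 16·(0.8442 − sin(2π·0.8442)/(2π)) = 15.6202 → s = 15.6202

15.6202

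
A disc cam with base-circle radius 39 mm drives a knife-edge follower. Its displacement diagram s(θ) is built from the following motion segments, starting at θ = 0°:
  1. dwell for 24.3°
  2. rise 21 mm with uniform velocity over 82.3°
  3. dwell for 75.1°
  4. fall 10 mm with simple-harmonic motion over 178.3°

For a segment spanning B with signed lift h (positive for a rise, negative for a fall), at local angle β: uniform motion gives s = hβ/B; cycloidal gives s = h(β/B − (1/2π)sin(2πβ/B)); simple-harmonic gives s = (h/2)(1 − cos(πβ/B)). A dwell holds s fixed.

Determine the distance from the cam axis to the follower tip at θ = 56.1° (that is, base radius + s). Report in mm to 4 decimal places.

seg 1 [0°–24.3°] dwell: s stays 0.0000
seg 2 [24.3°–106.6°] uniform, h=21: θ=56.1° here. β=31.8, B=82.3. 21·31.8/82.3 = 8.1142 → s = 8.1142
radial distance = base radius + s = 39 + 8.1142 = 47.1142

47.1142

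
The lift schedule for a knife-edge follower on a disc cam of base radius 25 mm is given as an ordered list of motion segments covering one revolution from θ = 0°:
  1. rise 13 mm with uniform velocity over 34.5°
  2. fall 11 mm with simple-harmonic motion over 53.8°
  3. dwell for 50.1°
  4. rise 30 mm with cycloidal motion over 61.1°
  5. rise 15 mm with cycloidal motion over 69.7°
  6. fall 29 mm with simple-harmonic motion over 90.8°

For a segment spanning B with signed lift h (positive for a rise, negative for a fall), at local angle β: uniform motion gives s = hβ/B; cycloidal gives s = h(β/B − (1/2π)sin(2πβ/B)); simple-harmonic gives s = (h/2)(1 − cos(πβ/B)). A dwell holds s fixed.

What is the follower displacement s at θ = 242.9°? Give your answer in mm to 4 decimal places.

seg 1 [0°–34.5°] uniform, h=13: full span → s += 13 → s = 13.0000
seg 2 [34.5°–88.3°] simple-harmonic, h=-11: full span → s += -11 → s = 2.0000
seg 3 [88.3°–138.4°] dwell: s stays 2.0000
seg 4 [138.4°–199.5°] cycloidal, h=30: full span → s += 30 → s = 32.0000
seg 5 [199.5°–269.2°] cycloidal, h=15: θ=242.9° here. β=43.4, B=69.7. 15·(0.6227 − sin(2π·0.6227)/(2π)) = 11.0032 → s = 43.0032

43.0032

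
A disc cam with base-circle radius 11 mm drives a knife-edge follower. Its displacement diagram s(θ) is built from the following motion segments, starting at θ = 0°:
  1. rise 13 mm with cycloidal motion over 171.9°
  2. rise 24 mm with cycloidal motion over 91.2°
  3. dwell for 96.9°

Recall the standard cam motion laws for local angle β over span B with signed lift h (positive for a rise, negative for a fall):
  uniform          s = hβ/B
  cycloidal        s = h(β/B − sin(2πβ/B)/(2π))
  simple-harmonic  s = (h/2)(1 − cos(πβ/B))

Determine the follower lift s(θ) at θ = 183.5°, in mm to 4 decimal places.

seg 1 [0°–171.9°] cycloidal, h=13: full span → s += 13 → s = 13.0000
seg 2 [171.9°–263.1°] cycloidal, h=24: θ=183.5° here. β=11.6, B=91.2. 24·(0.1272 − sin(2π·0.1272)/(2π)) = 0.3147 → s = 13.3147

13.3147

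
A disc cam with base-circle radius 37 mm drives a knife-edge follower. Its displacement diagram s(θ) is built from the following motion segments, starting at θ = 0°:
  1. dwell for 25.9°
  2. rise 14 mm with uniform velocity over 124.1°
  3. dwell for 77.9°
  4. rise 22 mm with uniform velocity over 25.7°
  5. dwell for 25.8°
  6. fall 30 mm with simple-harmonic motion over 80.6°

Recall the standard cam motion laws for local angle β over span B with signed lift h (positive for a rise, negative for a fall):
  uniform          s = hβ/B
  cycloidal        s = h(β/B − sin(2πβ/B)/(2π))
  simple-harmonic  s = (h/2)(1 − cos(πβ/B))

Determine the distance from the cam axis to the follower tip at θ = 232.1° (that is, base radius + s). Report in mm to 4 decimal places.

seg 1 [0°–25.9°] dwell: s stays 0.0000
seg 2 [25.9°–150°] uniform, h=14: full span → s += 14 → s = 14.0000
seg 3 [150°–227.9°] dwell: s stays 14.0000
seg 4 [227.9°–253.6°] uniform, h=22: θ=232.1° here. β=4.2, B=25.7. 22·4.2/25.7 = 3.5953 → s = 17.5953
radial distance = base radius + s = 37 + 17.5953 = 54.5953

54.5953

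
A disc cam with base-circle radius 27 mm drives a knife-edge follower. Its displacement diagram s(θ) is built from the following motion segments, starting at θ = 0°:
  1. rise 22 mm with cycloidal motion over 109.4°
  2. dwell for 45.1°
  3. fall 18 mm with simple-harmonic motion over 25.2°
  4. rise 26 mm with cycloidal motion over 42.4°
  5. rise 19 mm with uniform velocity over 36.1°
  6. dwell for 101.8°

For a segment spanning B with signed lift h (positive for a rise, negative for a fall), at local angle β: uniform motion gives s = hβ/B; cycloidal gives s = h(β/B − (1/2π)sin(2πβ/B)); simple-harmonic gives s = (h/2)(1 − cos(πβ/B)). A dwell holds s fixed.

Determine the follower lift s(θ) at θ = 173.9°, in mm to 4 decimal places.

seg 1 [0°–109.4°] cycloidal, h=22: full span → s += 22 → s = 22.0000
seg 2 [109.4°–154.5°] dwell: s stays 22.0000
seg 3 [154.5°–179.7°] simple-harmonic, h=-18: θ=173.9° here. β=19.4, B=25.2. -18/2·(1 − cos(π·0.7698)) = -15.7480 → s = 6.2520

6.2520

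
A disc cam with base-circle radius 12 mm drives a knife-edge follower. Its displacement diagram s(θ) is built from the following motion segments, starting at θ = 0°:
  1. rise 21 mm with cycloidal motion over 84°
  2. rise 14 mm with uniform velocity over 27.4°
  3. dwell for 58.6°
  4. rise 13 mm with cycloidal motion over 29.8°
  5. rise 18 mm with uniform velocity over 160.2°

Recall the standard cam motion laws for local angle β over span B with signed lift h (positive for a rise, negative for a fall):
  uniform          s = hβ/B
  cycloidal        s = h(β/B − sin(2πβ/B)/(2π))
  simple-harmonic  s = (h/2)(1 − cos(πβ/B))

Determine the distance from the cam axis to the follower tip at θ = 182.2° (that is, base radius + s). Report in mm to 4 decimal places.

seg 1 [0°–84°] cycloidal, h=21: full span → s += 21 → s = 21.0000
seg 2 [84°–111.4°] uniform, h=14: full span → s += 14 → s = 35.0000
seg 3 [111.4°–170°] dwell: s stays 35.0000
seg 4 [170°–199.8°] cycloidal, h=13: θ=182.2° here. β=12.2, B=29.8. 13·(0.4094 − sin(2π·0.4094)/(2π)) = 4.2069 → s = 39.2069
radial distance = base radius + s = 12 + 39.2069 = 51.2069

51.2069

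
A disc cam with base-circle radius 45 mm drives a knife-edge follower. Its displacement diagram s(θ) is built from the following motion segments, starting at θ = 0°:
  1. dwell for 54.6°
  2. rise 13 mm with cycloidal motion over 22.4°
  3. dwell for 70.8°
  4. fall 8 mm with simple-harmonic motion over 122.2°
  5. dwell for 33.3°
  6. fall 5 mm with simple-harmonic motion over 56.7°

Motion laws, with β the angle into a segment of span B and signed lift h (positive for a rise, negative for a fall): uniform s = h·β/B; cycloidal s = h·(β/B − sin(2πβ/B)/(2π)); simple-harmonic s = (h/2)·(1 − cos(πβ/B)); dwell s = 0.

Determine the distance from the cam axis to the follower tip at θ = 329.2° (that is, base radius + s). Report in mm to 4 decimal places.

seg 1 [0°–54.6°] dwell: s stays 0.0000
seg 2 [54.6°–77°] cycloidal, h=13: full span → s += 13 → s = 13.0000
seg 3 [77°–147.8°] dwell: s stays 13.0000
seg 4 [147.8°–270°] simple-harmonic, h=-8: full span → s += -8 → s = 5.0000
seg 5 [270°–303.3°] dwell: s stays 5.0000
seg 6 [303.3°–360°] simple-harmonic, h=-5: θ=329.2° here. β=25.9, B=56.7. -5/2·(1 − cos(π·0.4568)) = -2.1617 → s = 2.8383
radial distance = base radius + s = 45 + 2.8383 = 47.8383

47.8383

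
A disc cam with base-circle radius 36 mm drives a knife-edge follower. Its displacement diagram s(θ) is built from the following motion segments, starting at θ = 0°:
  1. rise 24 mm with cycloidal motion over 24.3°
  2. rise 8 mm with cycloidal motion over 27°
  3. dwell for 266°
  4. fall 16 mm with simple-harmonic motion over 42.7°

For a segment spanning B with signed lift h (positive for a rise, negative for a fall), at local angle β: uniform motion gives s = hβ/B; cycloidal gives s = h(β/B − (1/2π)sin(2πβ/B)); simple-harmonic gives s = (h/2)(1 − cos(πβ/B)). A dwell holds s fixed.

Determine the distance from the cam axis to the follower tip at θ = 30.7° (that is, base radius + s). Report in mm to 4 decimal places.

seg 1 [0°–24.3°] cycloidal, h=24: full span → s += 24 → s = 24.0000
seg 2 [24.3°–51.3°] cycloidal, h=8: θ=30.7° here. β=6.4, B=27. 8·(0.2370 − sin(2π·0.2370)/(2π)) = 0.6273 → s = 24.6273
radial distance = base radius + s = 36 + 24.6273 = 60.6273

60.6273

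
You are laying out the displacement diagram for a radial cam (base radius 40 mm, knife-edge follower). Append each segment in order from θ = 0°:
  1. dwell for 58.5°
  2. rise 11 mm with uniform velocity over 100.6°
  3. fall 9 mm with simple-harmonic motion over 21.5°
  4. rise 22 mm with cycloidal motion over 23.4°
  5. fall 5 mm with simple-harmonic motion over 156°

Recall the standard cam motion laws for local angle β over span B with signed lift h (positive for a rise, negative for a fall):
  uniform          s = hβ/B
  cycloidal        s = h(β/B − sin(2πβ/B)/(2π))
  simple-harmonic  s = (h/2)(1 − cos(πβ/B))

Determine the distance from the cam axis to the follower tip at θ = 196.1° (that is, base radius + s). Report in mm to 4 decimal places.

seg 1 [0°–58.5°] dwell: s stays 0.0000
seg 2 [58.5°–159.1°] uniform, h=11: full span → s += 11 → s = 11.0000
seg 3 [159.1°–180.6°] simple-harmonic, h=-9: full span → s += -9 → s = 2.0000
seg 4 [180.6°–204°] cycloidal, h=22: θ=196.1° here. β=15.5, B=23.4. 22·(0.6624 − sin(2π·0.6624)/(2π)) = 17.5569 → s = 19.5569
radial distance = base radius + s = 40 + 19.5569 = 59.5569

59.5569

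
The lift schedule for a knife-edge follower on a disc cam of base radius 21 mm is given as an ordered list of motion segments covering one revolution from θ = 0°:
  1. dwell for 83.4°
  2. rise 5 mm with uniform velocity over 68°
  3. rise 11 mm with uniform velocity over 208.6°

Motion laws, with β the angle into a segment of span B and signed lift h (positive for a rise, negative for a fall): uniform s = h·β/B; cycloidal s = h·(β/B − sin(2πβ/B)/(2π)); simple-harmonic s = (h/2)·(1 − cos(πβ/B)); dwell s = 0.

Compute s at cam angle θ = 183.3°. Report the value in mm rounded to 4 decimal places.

seg 1 [0°–83.4°] dwell: s stays 0.0000
seg 2 [83.4°–151.4°] uniform, h=5: full span → s += 5 → s = 5.0000
seg 3 [151.4°–360°] uniform, h=11: θ=183.3° here. β=31.9, B=208.6. 11·31.9/208.6 = 1.6822 → s = 6.6822

6.6822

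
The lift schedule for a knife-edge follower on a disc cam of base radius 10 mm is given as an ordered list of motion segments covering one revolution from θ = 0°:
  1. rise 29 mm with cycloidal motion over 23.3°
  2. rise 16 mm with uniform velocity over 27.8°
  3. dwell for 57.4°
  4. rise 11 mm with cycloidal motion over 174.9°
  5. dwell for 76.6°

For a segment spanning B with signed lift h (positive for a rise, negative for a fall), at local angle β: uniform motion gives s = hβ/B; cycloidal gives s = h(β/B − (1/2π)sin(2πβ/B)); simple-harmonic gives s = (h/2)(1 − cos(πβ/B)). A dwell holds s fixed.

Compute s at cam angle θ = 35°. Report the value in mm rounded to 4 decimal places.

seg 1 [0°–23.3°] cycloidal, h=29: full span → s += 29 → s = 29.0000
seg 2 [23.3°–51.1°] uniform, h=16: θ=35° here. β=11.7, B=27.8. 16·11.7/27.8 = 6.7338 → s = 35.7338

35.7338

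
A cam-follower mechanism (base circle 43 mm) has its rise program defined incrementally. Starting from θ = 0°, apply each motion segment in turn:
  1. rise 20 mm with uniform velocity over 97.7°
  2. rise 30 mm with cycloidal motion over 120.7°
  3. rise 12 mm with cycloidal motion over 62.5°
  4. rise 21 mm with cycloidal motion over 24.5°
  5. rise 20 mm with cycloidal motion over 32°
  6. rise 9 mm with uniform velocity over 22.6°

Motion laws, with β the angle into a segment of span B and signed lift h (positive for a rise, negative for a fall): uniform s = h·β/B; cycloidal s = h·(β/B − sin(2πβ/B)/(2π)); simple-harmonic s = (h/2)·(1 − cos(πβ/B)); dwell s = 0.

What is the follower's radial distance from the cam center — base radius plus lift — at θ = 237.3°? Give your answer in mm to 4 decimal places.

seg 1 [0°–97.7°] uniform, h=20: full span → s += 20 → s = 20.0000
seg 2 [97.7°–218.4°] cycloidal, h=30: full span → s += 30 → s = 50.0000
seg 3 [218.4°–280.9°] cycloidal, h=12: θ=237.3° here. β=18.9, B=62.5. 12·(0.3024 − sin(2π·0.3024)/(2π)) = 1.8215 → s = 51.8215
radial distance = base radius + s = 43 + 51.8215 = 94.8215

94.8215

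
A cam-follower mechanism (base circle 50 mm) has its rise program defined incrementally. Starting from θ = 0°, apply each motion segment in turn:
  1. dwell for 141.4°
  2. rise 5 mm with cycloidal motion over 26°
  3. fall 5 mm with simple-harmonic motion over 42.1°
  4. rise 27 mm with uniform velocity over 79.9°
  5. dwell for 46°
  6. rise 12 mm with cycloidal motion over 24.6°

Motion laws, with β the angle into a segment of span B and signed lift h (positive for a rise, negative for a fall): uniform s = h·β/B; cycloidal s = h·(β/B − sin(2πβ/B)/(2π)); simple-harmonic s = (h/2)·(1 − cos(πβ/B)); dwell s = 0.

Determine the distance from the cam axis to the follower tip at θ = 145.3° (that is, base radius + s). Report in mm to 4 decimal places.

seg 1 [0°–141.4°] dwell: s stays 0.0000
seg 2 [141.4°–167.4°] cycloidal, h=5: θ=145.3° here. β=3.9, B=26. 5·(0.1500 − sin(2π·0.1500)/(2π)) = 0.1062 → s = 0.1062
radial distance = base radius + s = 50 + 0.1062 = 50.1062

50.1062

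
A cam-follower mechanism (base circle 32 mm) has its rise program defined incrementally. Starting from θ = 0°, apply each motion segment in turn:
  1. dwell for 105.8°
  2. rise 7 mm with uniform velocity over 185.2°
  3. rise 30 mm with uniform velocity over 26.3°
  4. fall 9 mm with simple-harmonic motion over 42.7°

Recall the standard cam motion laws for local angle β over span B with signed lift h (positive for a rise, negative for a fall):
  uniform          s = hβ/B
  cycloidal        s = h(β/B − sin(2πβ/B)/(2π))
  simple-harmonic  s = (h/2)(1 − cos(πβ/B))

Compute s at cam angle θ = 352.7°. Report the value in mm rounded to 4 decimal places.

seg 1 [0°–105.8°] dwell: s stays 0.0000
seg 2 [105.8°–291°] uniform, h=7: full span → s += 7 → s = 7.0000
seg 3 [291°–317.3°] uniform, h=30: full span → s += 30 → s = 37.0000
seg 4 [317.3°–360°] simple-harmonic, h=-9: θ=352.7° here. β=35.4, B=42.7. -9/2·(1 − cos(π·0.8290)) = -8.3664 → s = 28.6336

28.6336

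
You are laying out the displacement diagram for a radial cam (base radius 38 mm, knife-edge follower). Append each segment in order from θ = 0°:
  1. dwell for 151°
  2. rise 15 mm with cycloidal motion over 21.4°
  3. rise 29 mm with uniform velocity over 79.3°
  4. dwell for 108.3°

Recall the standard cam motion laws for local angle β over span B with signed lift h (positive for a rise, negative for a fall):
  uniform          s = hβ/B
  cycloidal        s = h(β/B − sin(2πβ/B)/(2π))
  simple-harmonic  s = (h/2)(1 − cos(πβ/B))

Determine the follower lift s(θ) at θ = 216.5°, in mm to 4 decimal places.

seg 1 [0°–151°] dwell: s stays 0.0000
seg 2 [151°–172.4°] cycloidal, h=15: full span → s += 15 → s = 15.0000
seg 3 [172.4°–251.7°] uniform, h=29: θ=216.5° here. β=44.1, B=79.3. 29·44.1/79.3 = 16.1274 → s = 31.1274

31.1274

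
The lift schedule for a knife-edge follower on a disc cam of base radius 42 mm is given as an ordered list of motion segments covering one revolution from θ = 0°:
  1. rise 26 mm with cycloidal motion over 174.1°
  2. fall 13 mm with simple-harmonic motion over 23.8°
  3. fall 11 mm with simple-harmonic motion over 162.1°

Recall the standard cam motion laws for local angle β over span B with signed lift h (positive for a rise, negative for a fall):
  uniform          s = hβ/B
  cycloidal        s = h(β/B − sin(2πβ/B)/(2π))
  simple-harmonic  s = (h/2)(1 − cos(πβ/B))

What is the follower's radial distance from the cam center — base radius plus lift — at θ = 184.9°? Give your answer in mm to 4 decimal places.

seg 1 [0°–174.1°] cycloidal, h=26: full span → s += 26 → s = 26.0000
seg 2 [174.1°–197.9°] simple-harmonic, h=-13: θ=184.9° here. β=10.8, B=23.8. -13/2·(1 − cos(π·0.4538)) = -5.5595 → s = 20.4405
radial distance = base radius + s = 42 + 20.4405 = 62.4405

62.4405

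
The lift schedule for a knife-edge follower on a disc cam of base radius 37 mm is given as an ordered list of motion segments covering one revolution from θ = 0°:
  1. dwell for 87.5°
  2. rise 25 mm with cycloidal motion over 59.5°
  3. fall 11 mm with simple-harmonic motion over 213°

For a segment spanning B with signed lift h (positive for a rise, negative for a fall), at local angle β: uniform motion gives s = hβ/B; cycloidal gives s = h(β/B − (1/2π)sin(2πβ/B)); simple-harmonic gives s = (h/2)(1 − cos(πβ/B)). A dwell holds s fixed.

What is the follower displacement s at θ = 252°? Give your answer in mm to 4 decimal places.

seg 1 [0°–87.5°] dwell: s stays 0.0000
seg 2 [87.5°–147°] cycloidal, h=25: full span → s += 25 → s = 25.0000
seg 3 [147°–360°] simple-harmonic, h=-11: θ=252° here. β=105, B=213. -11/2·(1 − cos(π·0.4930)) = -5.3783 → s = 19.6217

19.6217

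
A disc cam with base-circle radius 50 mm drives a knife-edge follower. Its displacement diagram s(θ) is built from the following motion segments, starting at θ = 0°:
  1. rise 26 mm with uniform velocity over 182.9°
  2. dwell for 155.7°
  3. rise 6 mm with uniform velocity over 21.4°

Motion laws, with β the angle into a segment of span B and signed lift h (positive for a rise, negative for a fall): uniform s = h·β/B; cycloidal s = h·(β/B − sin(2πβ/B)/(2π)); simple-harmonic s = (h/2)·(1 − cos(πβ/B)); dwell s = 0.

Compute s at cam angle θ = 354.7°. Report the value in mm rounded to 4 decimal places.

seg 1 [0°–182.9°] uniform, h=26: full span → s += 26 → s = 26.0000
seg 2 [182.9°–338.6°] dwell: s stays 26.0000
seg 3 [338.6°–360°] uniform, h=6: θ=354.7° here. β=16.1, B=21.4. 6·16.1/21.4 = 4.5140 → s = 30.5140

30.5140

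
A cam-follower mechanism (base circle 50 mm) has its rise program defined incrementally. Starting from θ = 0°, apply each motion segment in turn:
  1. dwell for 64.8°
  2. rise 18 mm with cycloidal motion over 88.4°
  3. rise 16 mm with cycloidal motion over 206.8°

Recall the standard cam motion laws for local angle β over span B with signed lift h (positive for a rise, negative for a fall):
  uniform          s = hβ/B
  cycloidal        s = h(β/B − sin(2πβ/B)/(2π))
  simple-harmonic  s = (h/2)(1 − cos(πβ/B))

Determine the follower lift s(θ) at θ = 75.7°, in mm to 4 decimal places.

seg 1 [0°–64.8°] dwell: s stays 0.0000
seg 2 [64.8°–153.2°] cycloidal, h=18: θ=75.7° here. β=10.9, B=88.4. 18·(0.1233 − sin(2π·0.1233)/(2π)) = 0.2155 → s = 0.2155

0.2155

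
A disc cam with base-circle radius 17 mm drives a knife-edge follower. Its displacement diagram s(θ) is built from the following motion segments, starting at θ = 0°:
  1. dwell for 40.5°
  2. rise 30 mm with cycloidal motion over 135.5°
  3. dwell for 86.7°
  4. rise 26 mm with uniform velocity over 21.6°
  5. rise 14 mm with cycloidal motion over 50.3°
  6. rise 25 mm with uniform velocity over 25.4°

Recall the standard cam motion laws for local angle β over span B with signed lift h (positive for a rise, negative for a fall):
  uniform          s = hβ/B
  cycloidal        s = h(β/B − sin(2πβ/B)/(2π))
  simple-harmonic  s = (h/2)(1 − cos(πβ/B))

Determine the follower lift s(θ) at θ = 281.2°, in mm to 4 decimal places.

seg 1 [0°–40.5°] dwell: s stays 0.0000
seg 2 [40.5°–176°] cycloidal, h=30: full span → s += 30 → s = 30.0000
seg 3 [176°–262.7°] dwell: s stays 30.0000
seg 4 [262.7°–284.3°] uniform, h=26: θ=281.2° here. β=18.5, B=21.6. 26·18.5/21.6 = 22.2685 → s = 52.2685

52.2685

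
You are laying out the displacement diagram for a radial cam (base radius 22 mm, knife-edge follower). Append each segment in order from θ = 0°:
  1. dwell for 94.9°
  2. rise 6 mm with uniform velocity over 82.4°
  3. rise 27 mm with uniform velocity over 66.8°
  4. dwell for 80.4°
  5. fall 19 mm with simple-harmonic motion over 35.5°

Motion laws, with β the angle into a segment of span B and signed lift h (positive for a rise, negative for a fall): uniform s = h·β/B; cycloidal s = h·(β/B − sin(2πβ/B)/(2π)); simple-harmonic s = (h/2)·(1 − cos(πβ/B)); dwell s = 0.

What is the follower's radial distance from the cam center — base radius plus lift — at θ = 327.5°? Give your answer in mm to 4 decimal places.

seg 1 [0°–94.9°] dwell: s stays 0.0000
seg 2 [94.9°–177.3°] uniform, h=6: full span → s += 6 → s = 6.0000
seg 3 [177.3°–244.1°] uniform, h=27: full span → s += 27 → s = 33.0000
seg 4 [244.1°–324.5°] dwell: s stays 33.0000
seg 5 [324.5°–360°] simple-harmonic, h=-19: θ=327.5° here. β=3, B=35.5. -19/2·(1 − cos(π·0.0845)) = -0.3328 → s = 32.6672
radial distance = base radius + s = 22 + 32.6672 = 54.6672

54.6672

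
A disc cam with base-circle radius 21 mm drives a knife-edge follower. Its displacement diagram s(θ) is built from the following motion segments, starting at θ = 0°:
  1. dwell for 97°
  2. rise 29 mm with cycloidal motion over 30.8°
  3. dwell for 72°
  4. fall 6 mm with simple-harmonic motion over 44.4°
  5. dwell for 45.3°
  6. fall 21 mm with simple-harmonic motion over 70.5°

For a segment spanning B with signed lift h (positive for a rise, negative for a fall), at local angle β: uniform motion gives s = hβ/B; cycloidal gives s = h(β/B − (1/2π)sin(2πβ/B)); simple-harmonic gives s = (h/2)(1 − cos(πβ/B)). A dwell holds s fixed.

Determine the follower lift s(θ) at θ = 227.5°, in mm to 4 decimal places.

seg 1 [0°–97°] dwell: s stays 0.0000
seg 2 [97°–127.8°] cycloidal, h=29: full span → s += 29 → s = 29.0000
seg 3 [127.8°–199.8°] dwell: s stays 29.0000
seg 4 [199.8°–244.2°] simple-harmonic, h=-6: θ=227.5° here. β=27.7, B=44.4. -6/2·(1 − cos(π·0.6239)) = -4.1382 → s = 24.8618

24.8618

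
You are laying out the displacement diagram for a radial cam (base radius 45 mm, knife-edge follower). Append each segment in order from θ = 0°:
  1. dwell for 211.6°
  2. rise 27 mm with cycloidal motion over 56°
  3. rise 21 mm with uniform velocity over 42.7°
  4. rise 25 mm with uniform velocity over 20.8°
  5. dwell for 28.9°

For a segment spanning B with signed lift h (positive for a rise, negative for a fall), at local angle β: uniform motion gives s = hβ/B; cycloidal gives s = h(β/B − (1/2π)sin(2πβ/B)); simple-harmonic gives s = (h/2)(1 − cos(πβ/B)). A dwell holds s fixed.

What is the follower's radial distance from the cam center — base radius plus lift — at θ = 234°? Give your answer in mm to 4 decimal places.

seg 1 [0°–211.6°] dwell: s stays 0.0000
seg 2 [211.6°–267.6°] cycloidal, h=27: θ=234° here. β=22.4, B=56. 27·(0.4000 − sin(2π·0.4000)/(2π)) = 8.2742 → s = 8.2742
radial distance = base radius + s = 45 + 8.2742 = 53.2742

53.2742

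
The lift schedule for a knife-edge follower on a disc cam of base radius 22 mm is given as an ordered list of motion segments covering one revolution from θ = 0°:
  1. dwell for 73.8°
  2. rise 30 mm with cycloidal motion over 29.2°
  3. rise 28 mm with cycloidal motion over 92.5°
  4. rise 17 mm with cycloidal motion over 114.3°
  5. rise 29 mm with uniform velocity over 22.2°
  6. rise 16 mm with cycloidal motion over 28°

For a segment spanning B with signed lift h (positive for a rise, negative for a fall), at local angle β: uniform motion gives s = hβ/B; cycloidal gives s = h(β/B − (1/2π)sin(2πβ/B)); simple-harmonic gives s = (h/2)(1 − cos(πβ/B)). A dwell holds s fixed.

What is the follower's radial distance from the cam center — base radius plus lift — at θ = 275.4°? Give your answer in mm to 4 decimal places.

seg 1 [0°–73.8°] dwell: s stays 0.0000
seg 2 [73.8°–103°] cycloidal, h=30: full span → s += 30 → s = 30.0000
seg 3 [103°–195.5°] cycloidal, h=28: full span → s += 28 → s = 58.0000
seg 4 [195.5°–309.8°] cycloidal, h=17: θ=275.4° here. β=79.9, B=114.3. 17·(0.6990 − sin(2π·0.6990)/(2π)) = 14.4517 → s = 72.4517
radial distance = base radius + s = 22 + 72.4517 = 94.4517

94.4517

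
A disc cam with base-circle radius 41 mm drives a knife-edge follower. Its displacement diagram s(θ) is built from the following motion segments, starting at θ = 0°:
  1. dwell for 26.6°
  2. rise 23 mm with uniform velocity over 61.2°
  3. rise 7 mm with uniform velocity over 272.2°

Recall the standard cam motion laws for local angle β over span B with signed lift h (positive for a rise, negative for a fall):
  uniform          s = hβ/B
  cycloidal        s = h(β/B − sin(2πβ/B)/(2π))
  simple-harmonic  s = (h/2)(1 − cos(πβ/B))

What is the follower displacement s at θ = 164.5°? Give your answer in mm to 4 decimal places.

seg 1 [0°–26.6°] dwell: s stays 0.0000
seg 2 [26.6°–87.8°] uniform, h=23: full span → s += 23 → s = 23.0000
seg 3 [87.8°–360°] uniform, h=7: θ=164.5° here. β=76.7, B=272.2. 7·76.7/272.2 = 1.9724 → s = 24.9724

24.9724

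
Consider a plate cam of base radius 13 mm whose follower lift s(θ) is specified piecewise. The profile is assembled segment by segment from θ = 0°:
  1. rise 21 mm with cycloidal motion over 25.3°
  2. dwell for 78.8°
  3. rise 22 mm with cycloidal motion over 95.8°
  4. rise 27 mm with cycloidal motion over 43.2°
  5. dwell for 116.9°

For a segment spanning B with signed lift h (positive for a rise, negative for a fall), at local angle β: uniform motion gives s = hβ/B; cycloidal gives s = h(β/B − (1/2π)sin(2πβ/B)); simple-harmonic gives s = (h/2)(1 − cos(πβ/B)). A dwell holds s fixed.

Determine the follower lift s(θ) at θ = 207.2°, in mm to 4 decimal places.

seg 1 [0°–25.3°] cycloidal, h=21: full span → s += 21 → s = 21.0000
seg 2 [25.3°–104.1°] dwell: s stays 21.0000
seg 3 [104.1°–199.9°] cycloidal, h=22: full span → s += 22 → s = 43.0000
seg 4 [199.9°–243.1°] cycloidal, h=27: θ=207.2° here. β=7.3, B=43.2. 27·(0.1690 − sin(2π·0.1690)/(2π)) = 0.8102 → s = 43.8102

43.8102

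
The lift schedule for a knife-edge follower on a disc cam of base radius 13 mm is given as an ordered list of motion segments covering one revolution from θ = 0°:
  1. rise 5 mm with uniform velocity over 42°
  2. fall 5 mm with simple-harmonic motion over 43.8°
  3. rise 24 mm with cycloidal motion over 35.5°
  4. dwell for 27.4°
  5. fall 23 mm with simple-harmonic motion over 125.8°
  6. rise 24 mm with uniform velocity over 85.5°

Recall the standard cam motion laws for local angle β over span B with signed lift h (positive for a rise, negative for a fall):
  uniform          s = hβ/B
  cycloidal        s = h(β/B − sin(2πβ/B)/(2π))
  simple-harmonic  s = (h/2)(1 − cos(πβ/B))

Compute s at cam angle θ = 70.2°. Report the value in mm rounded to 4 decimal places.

seg 1 [0°–42°] uniform, h=5: full span → s += 5 → s = 5.0000
seg 2 [42°–85.8°] simple-harmonic, h=-5: θ=70.2° here. β=28.2, B=43.8. -5/2·(1 − cos(π·0.6438)) = -3.5916 → s = 1.4084

1.4084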